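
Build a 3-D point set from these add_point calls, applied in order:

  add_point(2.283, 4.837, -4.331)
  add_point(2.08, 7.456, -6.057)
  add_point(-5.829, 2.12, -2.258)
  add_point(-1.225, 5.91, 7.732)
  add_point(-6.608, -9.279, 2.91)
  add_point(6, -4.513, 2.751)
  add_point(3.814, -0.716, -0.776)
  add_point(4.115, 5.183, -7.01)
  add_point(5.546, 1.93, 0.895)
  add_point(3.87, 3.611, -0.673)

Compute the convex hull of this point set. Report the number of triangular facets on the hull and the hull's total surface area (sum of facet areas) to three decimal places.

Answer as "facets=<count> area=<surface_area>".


Hull vertices (7/10): indices [1, 2, 3, 4, 5, 7, 8].

Facet areas (half cross-product norm):
  f1: (p3, p5, p4) → 89.3747
  f2: (p2, p3, p4) → 72.9082
  f3: (p2, p3, p1) → 59.0037
  f4: (p7, p5, p4) → 92.8224
  f5: (p7, p2, p4) → 63.3589
  f6: (p7, p2, p1) → 15.9671
  f7: (p8, p3, p1) → 49.6235
  f8: (p8, p7, p1) → 13.7815
  f9: (p8, p3, p5) → 34.0595
  f10: (p8, p7, p5) → 22.7834
Σ area = 513.683

Euler characteristic 7−15+10 = 2 ✓

facets=10 area=513.683


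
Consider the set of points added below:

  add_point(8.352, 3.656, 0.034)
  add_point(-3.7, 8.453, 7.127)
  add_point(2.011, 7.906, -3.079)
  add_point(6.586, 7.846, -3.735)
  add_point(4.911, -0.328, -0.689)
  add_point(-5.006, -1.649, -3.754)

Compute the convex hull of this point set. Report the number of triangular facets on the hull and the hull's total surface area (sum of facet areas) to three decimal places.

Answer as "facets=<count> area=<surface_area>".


Points on the hull: [0, 1, 2, 3, 4, 5] (6 of 6).

Facet areas (half cross-product norm):
  f1: (p2, p1, p5) → 68.0902
  f2: (p3, p2, p5) → 22.6155
  f3: (p3, p1, p0) → 43.0385
  f4: (p3, p2, p1) → 21.5005
  f5: (p4, p1, p5) → 72.0501
  f6: (p4, p1, p0) → 38.3229
  f7: (p4, p3, p5) → 45.5840
  f8: (p4, p3, p0) → 15.1871
Σ area = 326.389

Euler: V−E+F = 6−12+8 = 2.

facets=8 area=326.389


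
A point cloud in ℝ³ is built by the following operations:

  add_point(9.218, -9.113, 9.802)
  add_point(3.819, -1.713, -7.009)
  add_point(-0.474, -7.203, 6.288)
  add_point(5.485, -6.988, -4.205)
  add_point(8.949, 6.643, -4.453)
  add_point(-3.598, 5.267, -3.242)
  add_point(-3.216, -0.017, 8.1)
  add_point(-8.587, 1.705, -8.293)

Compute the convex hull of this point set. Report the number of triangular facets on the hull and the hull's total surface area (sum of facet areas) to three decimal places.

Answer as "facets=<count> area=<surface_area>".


facets=12 area=802.068

Extreme-point indices: [0, 1, 2, 3, 4, 5, 6, 7] — 8 of 8 on the boundary.

Per-facet area ½‖(b−a)×(c−a)‖:
  f1: (p1, p4, p7) → 62.6483
  f2: (p6, p4, p0) → 140.7656
  f3: (p3, p1, p7) → 34.0715
  f4: (p3, p4, p0) → 102.5799
  f5: (p3, p1, p4) → 28.0385
  f6: (p2, p6, p7) → 68.4823
  f7: (p2, p6, p0) → 37.7912
  f8: (p2, p3, p7) → 100.9417
  f9: (p2, p3, p0) → 62.4367
  f10: (p5, p4, p7) → 39.9264
  f11: (p5, p6, p7) → 45.4335
  f12: (p5, p6, p4) → 78.9520
Σ area = 802.068

Euler characteristic 8−18+12 = 2 ✓


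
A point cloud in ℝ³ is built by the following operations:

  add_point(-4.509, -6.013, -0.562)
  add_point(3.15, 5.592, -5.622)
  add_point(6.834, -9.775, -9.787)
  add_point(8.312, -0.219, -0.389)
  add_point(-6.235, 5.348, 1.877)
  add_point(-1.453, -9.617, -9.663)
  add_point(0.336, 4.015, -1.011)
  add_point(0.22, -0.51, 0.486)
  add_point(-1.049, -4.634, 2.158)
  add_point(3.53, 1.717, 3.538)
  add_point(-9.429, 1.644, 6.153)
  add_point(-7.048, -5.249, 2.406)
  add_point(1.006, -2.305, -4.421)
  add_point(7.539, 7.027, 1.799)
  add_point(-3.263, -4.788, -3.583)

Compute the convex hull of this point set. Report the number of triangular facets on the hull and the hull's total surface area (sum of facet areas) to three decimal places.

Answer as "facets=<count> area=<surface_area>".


facets=16 area=760.276

Hull vertices (10/15): indices [1, 2, 3, 4, 5, 8, 9, 10, 11, 13].

Triangle areas on the boundary:
  f1: (p13, p2, p3) → 25.8096
  f2: (p1, p13, p2) → 69.0080
  f3: (p8, p2, p3) → 70.0481
  f4: (p5, p1, p2) → 65.6329
  f5: (p9, p13, p3) → 20.8621
  f6: (p9, p8, p3) → 25.6882
  f7: (p9, p13, p10) → 35.4595
  f8: (p9, p8, p10) → 44.4113
  f9: (p4, p5, p10) → 63.1530
  f10: (p4, p5, p1) → 98.1531
  f11: (p4, p13, p10) → 37.3216
  f12: (p4, p1, p13) → 52.0339
  f13: (p11, p8, p2) → 39.3908
  f14: (p11, p5, p2) → 52.7110
  f15: (p11, p8, p10) → 24.1265
  f16: (p11, p5, p10) → 36.4667
Σ area = 760.276

Euler: V−E+F = 10−24+16 = 2.


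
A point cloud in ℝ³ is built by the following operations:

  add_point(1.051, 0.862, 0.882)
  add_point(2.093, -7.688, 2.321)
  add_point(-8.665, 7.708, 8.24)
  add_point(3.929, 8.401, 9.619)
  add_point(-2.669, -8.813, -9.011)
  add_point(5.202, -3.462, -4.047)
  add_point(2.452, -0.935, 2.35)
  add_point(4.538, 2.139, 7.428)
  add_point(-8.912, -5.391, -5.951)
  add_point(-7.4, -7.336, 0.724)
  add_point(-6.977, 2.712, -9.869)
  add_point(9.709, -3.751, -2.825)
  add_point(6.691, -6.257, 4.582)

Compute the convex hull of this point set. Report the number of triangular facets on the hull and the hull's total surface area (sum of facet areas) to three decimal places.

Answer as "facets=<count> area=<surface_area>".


Extreme-point indices: [1, 2, 3, 4, 7, 8, 9, 10, 11, 12] — 10 of 13 on the boundary.

Per-facet area ½‖(b−a)×(c−a)‖:
  f1: (p10, p3, p11) → 170.7377
  f2: (p12, p3, p11) → 65.8275
  f3: (p4, p12, p11) → 61.7136
  f4: (p4, p10, p8) → 35.6229
  f5: (p4, p10, p11) → 90.8654
  f6: (p2, p10, p8) → 85.1655
  f7: (p2, p10, p3) → 119.6037
  f8: (p9, p4, p8) → 27.4827
  f9: (p9, p2, p8) → 59.2399
  f10: (p9, p2, p12) → 122.7653
  f11: (p7, p12, p3) → 4.4518
  f12: (p7, p2, p3) → 42.2650
  f13: (p7, p2, p12) → 52.7706
  f14: (p1, p4, p12) → 21.7855
  f15: (p1, p9, p12) → 10.4883
  f16: (p1, p9, p4) → 50.4482
Σ area = 1021.234

Euler: V−E+F = 10−24+16 = 2.

facets=16 area=1021.234


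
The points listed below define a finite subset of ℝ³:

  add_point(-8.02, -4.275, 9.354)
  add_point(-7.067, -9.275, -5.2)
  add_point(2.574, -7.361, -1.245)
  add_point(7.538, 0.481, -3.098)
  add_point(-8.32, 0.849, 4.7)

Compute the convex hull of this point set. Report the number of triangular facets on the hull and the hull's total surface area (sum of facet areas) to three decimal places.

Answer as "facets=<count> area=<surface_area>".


facets=6 area=410.055

5 of the 5 inputs are extreme points: [0, 1, 2, 3, 4].

Area of each hull facet:
  f1: (p1, p3, p4) → 115.0789
  f2: (p0, p3, p4) → 59.4111
  f3: (p0, p1, p4) → 49.1490
  f4: (p2, p1, p3) → 41.7440
  f5: (p2, p0, p3) → 68.3038
  f6: (p2, p0, p1) → 76.3683
Σ area = 410.055

Euler: V−E+F = 5−9+6 = 2.


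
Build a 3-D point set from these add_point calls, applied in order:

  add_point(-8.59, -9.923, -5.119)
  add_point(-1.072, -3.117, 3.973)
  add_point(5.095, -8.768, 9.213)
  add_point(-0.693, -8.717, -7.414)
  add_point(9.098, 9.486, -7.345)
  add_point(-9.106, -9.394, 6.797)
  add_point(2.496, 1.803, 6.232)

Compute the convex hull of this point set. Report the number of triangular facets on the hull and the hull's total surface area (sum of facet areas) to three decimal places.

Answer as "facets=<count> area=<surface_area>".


6 of the 7 inputs are extreme points: [0, 2, 3, 4, 5, 6].

Facet areas (half cross-product norm):
  f1: (p3, p2, p4) → 179.7111
  f2: (p6, p4, p5) → 106.8791
  f3: (p6, p2, p5) → 79.1797
  f4: (p6, p2, p4) → 80.0420
  f5: (p0, p4, p5) → 156.8055
  f6: (p0, p3, p4) → 70.1612
  f7: (p0, p2, p5) → 85.3788
  f8: (p0, p3, p2) → 73.0707
Σ area = 831.228

Check V−E+F: 6 − 12 + 8 = 2.

facets=8 area=831.228


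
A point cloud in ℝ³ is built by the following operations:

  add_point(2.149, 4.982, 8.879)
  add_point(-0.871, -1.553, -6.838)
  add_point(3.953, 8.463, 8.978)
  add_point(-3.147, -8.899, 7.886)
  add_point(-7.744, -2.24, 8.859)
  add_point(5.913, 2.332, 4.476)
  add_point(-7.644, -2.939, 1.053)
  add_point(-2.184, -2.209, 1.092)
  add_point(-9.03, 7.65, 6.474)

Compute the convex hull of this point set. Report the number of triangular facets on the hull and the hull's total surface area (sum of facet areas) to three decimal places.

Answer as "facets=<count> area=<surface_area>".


facets=12 area=625.120

Points on the hull: [0, 1, 2, 3, 4, 5, 6, 8] (8 of 9).

Area of each hull facet:
  f1: (p1, p3, p5) → 96.3766
  f2: (p2, p3, p5) → 55.4220
  f3: (p2, p1, p8) → 115.5465
  f4: (p2, p1, p5) → 44.4172
  f5: (p6, p1, p8) → 59.9614
  f6: (p6, p1, p3) → 50.6654
  f7: (p4, p2, p8) → 67.5268
  f8: (p4, p6, p8) → 39.7676
  f9: (p4, p6, p3) → 31.3005
  f10: (p0, p2, p3) → 3.5207
  f11: (p0, p4, p3) → 49.8954
  f12: (p0, p4, p2) → 10.7198
Σ area = 625.120

Euler characteristic 8−18+12 = 2 ✓


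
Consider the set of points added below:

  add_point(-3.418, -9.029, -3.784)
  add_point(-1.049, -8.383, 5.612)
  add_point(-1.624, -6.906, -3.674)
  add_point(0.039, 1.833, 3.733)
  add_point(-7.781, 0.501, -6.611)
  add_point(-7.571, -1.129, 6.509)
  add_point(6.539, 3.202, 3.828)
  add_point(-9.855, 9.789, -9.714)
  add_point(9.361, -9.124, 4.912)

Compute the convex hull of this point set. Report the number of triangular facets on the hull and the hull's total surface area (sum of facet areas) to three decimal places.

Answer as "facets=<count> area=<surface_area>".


8 of the 9 inputs are extreme points: [0, 1, 2, 4, 5, 6, 7, 8].

Area of each hull facet:
  f1: (p6, p8, p7) → 122.0793
  f2: (p6, p5, p7) → 144.7388
  f3: (p6, p5, p8) → 94.8357
  f4: (p2, p8, p7) → 105.0897
  f5: (p2, p0, p7) → 25.3114
  f6: (p2, p0, p8) → 17.9445
  f7: (p4, p5, p7) → 59.8954
  f8: (p4, p0, p7) → 11.1893
  f9: (p4, p0, p5) → 66.5912
  f10: (p1, p5, p8) → 35.4898
  f11: (p1, p0, p8) → 50.0218
  f12: (p1, p0, p5) → 47.5528
Σ area = 780.740

Check V−E+F: 8 − 18 + 12 = 2.

facets=12 area=780.740


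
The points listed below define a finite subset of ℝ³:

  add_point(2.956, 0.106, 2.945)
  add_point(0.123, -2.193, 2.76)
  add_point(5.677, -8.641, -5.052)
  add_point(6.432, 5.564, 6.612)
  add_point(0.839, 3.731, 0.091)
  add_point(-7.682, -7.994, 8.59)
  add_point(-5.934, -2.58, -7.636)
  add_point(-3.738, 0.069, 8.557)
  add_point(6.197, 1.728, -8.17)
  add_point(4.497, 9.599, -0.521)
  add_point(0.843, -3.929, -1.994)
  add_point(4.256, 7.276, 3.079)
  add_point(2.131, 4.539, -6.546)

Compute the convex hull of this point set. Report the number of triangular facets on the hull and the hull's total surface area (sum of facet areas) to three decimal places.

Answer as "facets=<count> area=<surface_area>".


Extreme-point indices: [2, 3, 5, 6, 7, 8, 9, 11, 12] — 9 of 13 on the boundary.

Per-facet area ½‖(b−a)×(c−a)‖:
  f1: (p2, p3, p5) → 156.9047
  f2: (p6, p2, p5) → 111.4997
  f3: (p7, p3, p5) → 31.3593
  f4: (p7, p6, p5) → 72.8192
  f5: (p7, p6, p9) → 117.5922
  f6: (p8, p6, p2) → 64.6834
  f7: (p8, p2, p3) → 82.7251
  f8: (p8, p9, p3) → 45.7314
  f9: (p11, p9, p3) → 5.2321
  f10: (p11, p7, p3) → 26.1450
  f11: (p11, p7, p9) → 17.4074
  f12: (p12, p6, p9) → 31.9707
  f13: (p12, p8, p9) → 20.1269
  f14: (p12, p8, p6) → 27.5851
Σ area = 811.782

Euler characteristic 9−21+14 = 2 ✓

facets=14 area=811.782


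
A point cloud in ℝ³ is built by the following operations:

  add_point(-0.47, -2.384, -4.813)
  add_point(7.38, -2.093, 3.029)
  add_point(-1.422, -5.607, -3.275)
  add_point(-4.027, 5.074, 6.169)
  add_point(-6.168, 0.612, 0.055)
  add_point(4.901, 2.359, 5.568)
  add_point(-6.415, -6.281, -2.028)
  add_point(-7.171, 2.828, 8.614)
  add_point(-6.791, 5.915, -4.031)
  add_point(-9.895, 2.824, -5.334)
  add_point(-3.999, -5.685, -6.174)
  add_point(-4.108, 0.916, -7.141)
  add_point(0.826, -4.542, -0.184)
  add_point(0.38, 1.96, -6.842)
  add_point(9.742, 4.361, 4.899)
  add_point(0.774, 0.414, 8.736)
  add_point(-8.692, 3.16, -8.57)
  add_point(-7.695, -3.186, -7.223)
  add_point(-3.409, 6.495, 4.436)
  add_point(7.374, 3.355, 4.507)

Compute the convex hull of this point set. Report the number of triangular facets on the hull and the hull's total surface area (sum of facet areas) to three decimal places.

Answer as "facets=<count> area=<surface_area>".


Hull vertices (16/20): indices [0, 1, 2, 3, 6, 7, 8, 9, 10, 12, 13, 14, 15, 16, 17, 18].

Area of each hull facet:
  f1: (p17, p6, p9) → 19.7901
  f2: (p1, p13, p14) → 45.2328
  f3: (p1, p15, p14) → 31.8528
  f4: (p7, p15, p14) → 31.1615
  f5: (p7, p15, p6) → 56.6998
  f6: (p7, p6, p9) → 67.6576
  f7: (p8, p13, p14) → 64.6726
  f8: (p8, p18, p14) → 56.1451
  f9: (p8, p7, p9) → 29.6170
  f10: (p8, p7, p18) → 28.8930
  f11: (p10, p17, p6) → 10.9726
  f12: (p3, p18, p14) → 15.3463
  f13: (p3, p7, p14) → 22.3697
  f14: (p3, p7, p18) → 2.5081
  f15: (p16, p8, p13) → 23.8954
  f16: (p16, p8, p9) → 7.9215
  f17: (p16, p10, p13) → 38.4264
  f18: (p16, p10, p17) → 10.7907
  f19: (p16, p17, p9) → 11.0717
  f20: (p0, p1, p13) → 26.7279
  f21: (p0, p10, p13) → 9.8112
  f22: (p0, p10, p1) → 19.7342
  f23: (p2, p10, p6) → 8.9288
  f24: (p2, p10, p1) → 7.9057
  f25: (p12, p2, p6) → 9.4693
  f26: (p12, p2, p1) → 6.8794
  f27: (p12, p15, p6) → 37.1456
  f28: (p12, p1, p15) → 33.6740
Σ area = 735.301

Euler characteristic 16−42+28 = 2 ✓

facets=28 area=735.301


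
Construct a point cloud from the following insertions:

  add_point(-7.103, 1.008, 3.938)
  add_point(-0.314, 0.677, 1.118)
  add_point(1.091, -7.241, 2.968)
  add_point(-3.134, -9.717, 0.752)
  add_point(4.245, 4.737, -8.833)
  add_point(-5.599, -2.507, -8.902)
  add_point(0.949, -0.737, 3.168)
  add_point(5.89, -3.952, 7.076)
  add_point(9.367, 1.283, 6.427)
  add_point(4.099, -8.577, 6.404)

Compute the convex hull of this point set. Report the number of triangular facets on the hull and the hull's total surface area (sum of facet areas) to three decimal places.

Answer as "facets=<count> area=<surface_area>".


Hull vertices (7/10): indices [0, 3, 4, 5, 7, 8, 9].

Per-facet area ½‖(b−a)×(c−a)‖:
  f1: (p4, p8, p0) → 122.9677
  f2: (p5, p3, p0) → 67.3448
  f3: (p5, p4, p0) → 81.6681
  f4: (p5, p4, p3) → 73.9100
  f5: (p9, p3, p0) → 54.8993
  f6: (p9, p4, p8) → 91.9596
  f7: (p9, p4, p3) → 86.8173
  f8: (p7, p8, p0) → 44.2115
  f9: (p7, p9, p0) → 35.6576
  f10: (p7, p9, p8) → 4.9927
Σ area = 664.428

Euler characteristic 7−15+10 = 2 ✓

facets=10 area=664.428


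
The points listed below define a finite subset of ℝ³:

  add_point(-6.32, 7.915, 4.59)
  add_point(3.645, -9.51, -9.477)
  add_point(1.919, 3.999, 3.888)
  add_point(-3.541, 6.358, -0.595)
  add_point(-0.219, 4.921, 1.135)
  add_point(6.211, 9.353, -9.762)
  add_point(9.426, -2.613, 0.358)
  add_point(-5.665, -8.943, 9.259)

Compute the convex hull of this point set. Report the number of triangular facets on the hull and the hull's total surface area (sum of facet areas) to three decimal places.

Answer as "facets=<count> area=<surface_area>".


Hull vertices (7/8): indices [0, 1, 2, 3, 5, 6, 7].

Area of each hull facet:
  f1: (p1, p7, p6) → 122.2638
  f2: (p5, p1, p6) → 105.1397
  f3: (p2, p7, p0) → 72.4704
  f4: (p2, p7, p6) → 84.3717
  f5: (p2, p5, p0) → 68.8540
  f6: (p2, p5, p6) → 77.8480
  f7: (p3, p5, p0) → 22.7497
  f8: (p3, p5, p1) → 123.5983
  f9: (p3, p7, p0) → 53.2266
  f10: (p3, p1, p7) → 164.8904
Σ area = 895.412

Euler: V−E+F = 7−15+10 = 2.

facets=10 area=895.412


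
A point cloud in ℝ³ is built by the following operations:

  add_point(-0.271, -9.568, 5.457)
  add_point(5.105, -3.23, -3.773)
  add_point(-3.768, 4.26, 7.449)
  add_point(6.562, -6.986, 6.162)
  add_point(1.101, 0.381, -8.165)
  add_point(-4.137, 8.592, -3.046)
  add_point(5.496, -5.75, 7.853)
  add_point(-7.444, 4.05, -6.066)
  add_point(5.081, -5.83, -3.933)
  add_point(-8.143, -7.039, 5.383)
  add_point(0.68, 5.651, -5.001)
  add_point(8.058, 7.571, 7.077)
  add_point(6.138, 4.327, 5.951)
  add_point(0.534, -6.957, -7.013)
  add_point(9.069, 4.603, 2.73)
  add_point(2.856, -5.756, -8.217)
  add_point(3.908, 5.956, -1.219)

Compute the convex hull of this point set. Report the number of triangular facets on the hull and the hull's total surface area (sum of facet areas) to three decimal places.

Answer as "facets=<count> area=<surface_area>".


facets=26 area=964.868

Hull vertices (15/17): indices [0, 2, 3, 4, 5, 6, 7, 8, 9, 10, 11, 13, 14, 15, 16].

Area of each hull facet:
  f1: (p7, p2, p9) → 82.9038
  f2: (p7, p2, p5) → 35.6202
  f3: (p10, p7, p5) → 18.9762
  f4: (p8, p15, p14) → 25.4937
  f5: (p8, p3, p14) → 59.3725
  f6: (p8, p0, p3) → 36.9971
  f7: (p11, p2, p5) → 69.4400
  f8: (p11, p3, p14) → 31.9770
  f9: (p4, p7, p15) → 23.9149
  f10: (p4, p10, p7) → 25.3743
  f11: (p4, p15, p14) → 44.7036
  f12: (p4, p10, p14) → 34.4410
  f13: (p13, p8, p15) → 6.9476
  f14: (p13, p8, p0) → 32.0577
  f15: (p13, p0, p9) → 52.7744
  f16: (p13, p7, p9) → 95.0098
  f17: (p13, p7, p15) → 19.3438
  f18: (p16, p10, p5) → 14.4278
  f19: (p16, p11, p5) → 34.2365
  f20: (p16, p10, p14) → 5.5027
  f21: (p16, p11, p14) → 17.3410
  f22: (p6, p11, p3) → 14.7091
  f23: (p6, p11, p2) → 74.6486
  f24: (p6, p0, p3) → 8.5007
  f25: (p6, p2, p9) → 75.7987
  f26: (p6, p0, p9) → 24.3556
Σ area = 964.868

Euler characteristic 15−39+26 = 2 ✓


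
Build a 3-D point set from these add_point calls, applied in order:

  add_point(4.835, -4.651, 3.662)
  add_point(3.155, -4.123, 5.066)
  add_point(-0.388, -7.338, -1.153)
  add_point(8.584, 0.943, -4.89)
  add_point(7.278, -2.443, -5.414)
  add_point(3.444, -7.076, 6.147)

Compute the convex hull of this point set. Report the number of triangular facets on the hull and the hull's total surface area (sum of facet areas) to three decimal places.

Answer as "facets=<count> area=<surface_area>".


Points on the hull: [0, 1, 2, 3, 4, 5] (6 of 6).

Per-facet area ½‖(b−a)×(c−a)‖:
  f1: (p4, p3, p2) → 13.8141
  f2: (p4, p5, p2) → 41.4255
  f3: (p4, p5, p3) → 22.7434
  f4: (p1, p3, p2) → 46.9052
  f5: (p1, p5, p2) → 12.3581
  f6: (p0, p5, p3) → 3.7122
  f7: (p0, p1, p3) → 9.5568
  f8: (p0, p1, p5) → 3.5463
Σ area = 154.062

Check V−E+F: 6 − 12 + 8 = 2.

facets=8 area=154.062


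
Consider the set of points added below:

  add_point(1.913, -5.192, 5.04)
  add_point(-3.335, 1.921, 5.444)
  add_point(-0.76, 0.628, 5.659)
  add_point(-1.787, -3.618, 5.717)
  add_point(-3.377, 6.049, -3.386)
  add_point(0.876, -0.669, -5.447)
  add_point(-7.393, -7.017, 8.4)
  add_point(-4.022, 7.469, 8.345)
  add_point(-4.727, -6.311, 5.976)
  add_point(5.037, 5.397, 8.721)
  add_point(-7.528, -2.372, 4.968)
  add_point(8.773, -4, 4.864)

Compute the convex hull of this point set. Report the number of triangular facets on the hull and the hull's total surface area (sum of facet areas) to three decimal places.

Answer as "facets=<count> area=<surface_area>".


9 of the 12 inputs are extreme points: [0, 4, 5, 6, 7, 8, 9, 10, 11].

Facet areas (half cross-product norm):
  f1: (p4, p7, p10) → 59.6806
  f2: (p4, p5, p10) → 50.4589
  f3: (p6, p7, p10) → 26.8822
  f4: (p6, p5, p10) → 32.6569
  f5: (p9, p6, p11) → 88.1143
  f6: (p9, p6, p7) → 69.1637
  f7: (p9, p4, p7) → 54.9888
  f8: (p9, p5, p11) → 71.7913
  f9: (p9, p4, p5) → 60.1310
  f10: (p8, p6, p5) → 10.4768
  f11: (p0, p5, p11) → 39.9366
  f12: (p0, p8, p5) → 38.7758
  f13: (p0, p6, p11) → 10.8866
  f14: (p0, p8, p6) → 6.9295
Σ area = 620.873

Euler characteristic 9−21+14 = 2 ✓

facets=14 area=620.873


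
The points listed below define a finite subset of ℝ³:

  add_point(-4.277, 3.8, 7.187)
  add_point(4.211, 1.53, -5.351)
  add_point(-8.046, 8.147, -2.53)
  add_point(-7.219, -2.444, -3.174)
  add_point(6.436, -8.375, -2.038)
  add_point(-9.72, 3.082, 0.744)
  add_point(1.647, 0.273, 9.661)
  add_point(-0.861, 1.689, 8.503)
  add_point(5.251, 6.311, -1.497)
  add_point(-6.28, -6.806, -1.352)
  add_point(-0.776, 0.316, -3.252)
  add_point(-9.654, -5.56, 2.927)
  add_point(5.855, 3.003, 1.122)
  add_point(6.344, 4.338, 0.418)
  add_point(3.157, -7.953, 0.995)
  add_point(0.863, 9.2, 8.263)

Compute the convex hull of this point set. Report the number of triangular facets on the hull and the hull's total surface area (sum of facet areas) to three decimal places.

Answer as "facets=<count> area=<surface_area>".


facets=22 area=820.081

13 of the 16 inputs are extreme points: [0, 1, 2, 3, 4, 5, 6, 8, 9, 11, 13, 14, 15].

Facet areas (half cross-product norm):
  f1: (p2, p8, p1) → 41.6820
  f2: (p2, p15, p5) → 43.2685
  f3: (p2, p8, p15) → 69.6387
  f4: (p3, p1, p4) → 64.7930
  f5: (p3, p2, p1) → 63.5373
  f6: (p3, p11, p5) → 25.4613
  f7: (p3, p2, p5) → 21.9218
  f8: (p13, p1, p4) → 36.0472
  f9: (p13, p8, p1) → 9.2030
  f10: (p13, p6, p4) → 70.6723
  f11: (p13, p8, p15) → 15.8779
  f12: (p13, p6, p15) → 45.0808
  f13: (p14, p6, p4) → 20.7069
  f14: (p14, p6, p11) → 74.2745
  f15: (p0, p6, p15) → 26.6756
  f16: (p0, p6, p11) → 42.2421
  f17: (p0, p15, p5) → 25.3034
  f18: (p0, p11, p5) → 37.5021
  f19: (p9, p3, p4) → 29.6506
  f20: (p9, p3, p11) → 13.4643
  f21: (p9, p14, p4) → 18.2964
  f22: (p9, p14, p11) → 24.7812
Σ area = 820.081

Euler: V−E+F = 13−33+22 = 2.


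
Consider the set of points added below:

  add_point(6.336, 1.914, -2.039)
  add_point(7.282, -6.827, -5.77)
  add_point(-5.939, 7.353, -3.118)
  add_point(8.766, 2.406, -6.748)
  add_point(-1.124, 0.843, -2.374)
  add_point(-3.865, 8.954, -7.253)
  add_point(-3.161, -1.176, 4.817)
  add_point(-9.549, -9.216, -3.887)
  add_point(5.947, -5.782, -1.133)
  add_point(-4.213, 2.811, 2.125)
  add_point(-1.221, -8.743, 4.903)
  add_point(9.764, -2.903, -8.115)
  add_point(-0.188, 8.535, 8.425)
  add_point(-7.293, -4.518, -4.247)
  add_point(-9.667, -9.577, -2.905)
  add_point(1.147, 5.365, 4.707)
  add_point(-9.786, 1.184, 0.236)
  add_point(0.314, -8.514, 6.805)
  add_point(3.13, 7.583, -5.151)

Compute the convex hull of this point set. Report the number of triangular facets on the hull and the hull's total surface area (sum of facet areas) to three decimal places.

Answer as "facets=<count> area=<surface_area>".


facets=24 area=1023.596

14 of the 19 inputs are extreme points: [0, 1, 2, 3, 5, 7, 8, 10, 11, 12, 14, 16, 17, 18].

Facet areas (half cross-product norm):
  f1: (p17, p14, p16) → 75.5830
  f2: (p17, p12, p16) → 105.7041
  f3: (p7, p5, p11) → 161.2559
  f4: (p7, p14, p16) → 5.8887
  f5: (p7, p5, p16) → 64.4539
  f6: (p2, p12, p16) → 51.6351
  f7: (p2, p5, p16) → 11.5080
  f8: (p2, p5, p12) → 26.7813
  f9: (p18, p5, p12) → 52.0117
  f10: (p1, p7, p11) → 34.7410
  f11: (p1, p7, p14) → 8.6924
  f12: (p8, p17, p12) → 85.2173
  f13: (p8, p1, p11) → 11.8089
  f14: (p8, p1, p17) → 13.8863
  f15: (p3, p18, p12) → 49.8484
  f16: (p3, p5, p11) → 32.0708
  f17: (p3, p18, p5) → 19.4432
  f18: (p10, p17, p14) → 2.0680
  f19: (p10, p1, p14) → 79.3023
  f20: (p10, p1, p17) → 16.5675
  f21: (p0, p8, p12) → 50.6876
  f22: (p0, p3, p12) → 20.7370
  f23: (p0, p8, p11) → 29.2092
  f24: (p0, p3, p11) → 14.4942
Σ area = 1023.596

Euler characteristic 14−36+24 = 2 ✓


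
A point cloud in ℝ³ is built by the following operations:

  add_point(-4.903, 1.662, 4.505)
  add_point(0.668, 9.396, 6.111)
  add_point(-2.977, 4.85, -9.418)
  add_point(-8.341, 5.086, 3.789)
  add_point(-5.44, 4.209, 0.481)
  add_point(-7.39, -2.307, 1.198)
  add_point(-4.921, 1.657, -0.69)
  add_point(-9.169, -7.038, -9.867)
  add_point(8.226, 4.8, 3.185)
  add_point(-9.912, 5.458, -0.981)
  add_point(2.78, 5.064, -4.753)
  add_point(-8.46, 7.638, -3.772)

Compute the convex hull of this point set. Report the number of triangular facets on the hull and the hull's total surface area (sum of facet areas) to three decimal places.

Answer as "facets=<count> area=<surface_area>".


facets=16 area=669.961

Points on the hull: [0, 1, 2, 3, 5, 7, 8, 9, 10, 11] (10 of 12).

Facet areas (half cross-product norm):
  f1: (p5, p7, p9) → 51.2352
  f2: (p5, p7, p8) → 96.4254
  f3: (p10, p7, p8) → 68.4625
  f4: (p10, p2, p7) → 45.4448
  f5: (p10, p1, p8) → 43.8292
  f6: (p10, p2, p1) → 39.3885
  f7: (p11, p2, p1) → 56.3909
  f8: (p11, p7, p9) → 29.3713
  f9: (p11, p2, p7) → 55.9825
  f10: (p3, p5, p9) → 19.4511
  f11: (p3, p11, p9) → 7.6038
  f12: (p3, p11, p1) → 40.7373
  f13: (p0, p3, p1) → 23.5022
  f14: (p0, p3, p5) → 13.9973
  f15: (p0, p1, p8) → 45.0195
  f16: (p0, p5, p8) → 33.1199
Σ area = 669.961

Euler characteristic 10−24+16 = 2 ✓


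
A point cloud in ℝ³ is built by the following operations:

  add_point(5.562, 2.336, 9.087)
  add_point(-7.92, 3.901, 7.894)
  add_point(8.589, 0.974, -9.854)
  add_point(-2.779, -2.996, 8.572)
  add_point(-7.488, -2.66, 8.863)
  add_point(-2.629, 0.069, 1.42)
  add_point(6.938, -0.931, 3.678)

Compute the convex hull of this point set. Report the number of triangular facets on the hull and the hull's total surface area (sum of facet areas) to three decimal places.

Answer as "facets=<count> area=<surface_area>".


facets=10 area=441.578

Points on the hull: [0, 1, 2, 3, 4, 5, 6] (7 of 7).

Per-facet area ½‖(b−a)×(c−a)‖:
  f1: (p0, p2, p1) → 130.6051
  f2: (p4, p3, p2) → 43.3775
  f3: (p4, p0, p1) → 44.4480
  f4: (p4, p0, p3) → 14.1816
  f5: (p6, p3, p2) → 62.8588
  f6: (p6, p0, p2) → 27.9724
  f7: (p6, p0, p3) → 31.7560
  f8: (p5, p2, p1) → 34.8491
  f9: (p5, p4, p1) → 28.6754
  f10: (p5, p4, p2) → 22.8547
Σ area = 441.578

Check V−E+F: 7 − 15 + 10 = 2.


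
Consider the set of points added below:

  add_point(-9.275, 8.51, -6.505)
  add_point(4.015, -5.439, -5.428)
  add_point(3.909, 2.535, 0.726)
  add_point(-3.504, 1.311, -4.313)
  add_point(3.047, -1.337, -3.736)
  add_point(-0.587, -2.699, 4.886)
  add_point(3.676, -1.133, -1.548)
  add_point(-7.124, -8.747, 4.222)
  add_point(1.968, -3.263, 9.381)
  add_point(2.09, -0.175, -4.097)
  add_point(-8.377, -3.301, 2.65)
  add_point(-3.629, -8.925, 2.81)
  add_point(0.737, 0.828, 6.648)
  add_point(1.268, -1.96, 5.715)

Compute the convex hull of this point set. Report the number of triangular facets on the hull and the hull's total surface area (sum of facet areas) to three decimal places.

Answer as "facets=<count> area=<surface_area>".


facets=16 area=595.245

Extreme-point indices: [0, 1, 2, 4, 7, 8, 9, 10, 11, 12] — 10 of 14 on the boundary.

Facet areas (half cross-product norm):
  f1: (p8, p11, p1) → 60.5866
  f2: (p2, p8, p1) → 53.2489
  f3: (p7, p1, p0) → 138.3641
  f4: (p7, p11, p1) → 11.7069
  f5: (p7, p8, p11) → 18.9174
  f6: (p9, p1, p0) → 26.6275
  f7: (p9, p2, p0) → 42.0079
  f8: (p12, p2, p0) → 55.7968
  f9: (p12, p2, p8) → 14.7029
  f10: (p4, p2, p1) → 7.4924
  f11: (p4, p9, p1) → 2.4291
  f12: (p4, p9, p2) → 4.5045
  f13: (p10, p7, p8) → 33.8705
  f14: (p10, p12, p8) → 27.1962
  f15: (p10, p7, p0) → 17.1648
  f16: (p10, p12, p0) → 80.6287
Σ area = 595.245

Check V−E+F: 10 − 24 + 16 = 2.


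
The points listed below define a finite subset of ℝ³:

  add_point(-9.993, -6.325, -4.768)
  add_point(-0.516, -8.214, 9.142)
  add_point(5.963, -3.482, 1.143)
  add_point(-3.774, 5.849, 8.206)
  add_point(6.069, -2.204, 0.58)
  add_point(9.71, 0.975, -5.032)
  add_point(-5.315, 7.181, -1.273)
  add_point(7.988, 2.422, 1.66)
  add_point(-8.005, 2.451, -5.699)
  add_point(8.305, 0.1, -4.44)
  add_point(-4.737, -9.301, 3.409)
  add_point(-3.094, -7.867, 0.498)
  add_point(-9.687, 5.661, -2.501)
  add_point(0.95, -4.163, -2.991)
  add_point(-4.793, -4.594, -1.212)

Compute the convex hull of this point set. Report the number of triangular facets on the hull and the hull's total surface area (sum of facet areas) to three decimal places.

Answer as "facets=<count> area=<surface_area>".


Hull vertices (12/15): indices [0, 1, 2, 3, 5, 6, 7, 8, 10, 11, 12, 13].

Triangle areas on the boundary:
  f1: (p7, p6, p5) → 50.6822
  f2: (p8, p5, p0) → 79.7316
  f3: (p8, p6, p5) → 58.4499
  f4: (p3, p7, p6) → 64.3956
  f5: (p3, p7, p1) → 92.0761
  f6: (p13, p5, p0) → 27.4324
  f7: (p13, p11, p0) → 28.5841
  f8: (p13, p11, p5) → 13.6140
  f9: (p10, p11, p0) → 15.7282
  f10: (p10, p3, p0) → 80.9219
  f11: (p10, p3, p1) → 52.0545
  f12: (p2, p11, p5) → 34.9073
  f13: (p2, p10, p1) → 40.2444
  f14: (p2, p10, p11) → 15.5962
  f15: (p2, p7, p5) → 21.6941
  f16: (p2, p7, p1) → 30.2961
  f17: (p12, p8, p6) → 11.5500
  f18: (p12, p3, p6) → 21.7271
  f19: (p12, p8, p0) → 18.9363
  f20: (p12, p3, p0) → 73.2767
Σ area = 831.899

Euler characteristic 12−30+20 = 2 ✓

facets=20 area=831.899


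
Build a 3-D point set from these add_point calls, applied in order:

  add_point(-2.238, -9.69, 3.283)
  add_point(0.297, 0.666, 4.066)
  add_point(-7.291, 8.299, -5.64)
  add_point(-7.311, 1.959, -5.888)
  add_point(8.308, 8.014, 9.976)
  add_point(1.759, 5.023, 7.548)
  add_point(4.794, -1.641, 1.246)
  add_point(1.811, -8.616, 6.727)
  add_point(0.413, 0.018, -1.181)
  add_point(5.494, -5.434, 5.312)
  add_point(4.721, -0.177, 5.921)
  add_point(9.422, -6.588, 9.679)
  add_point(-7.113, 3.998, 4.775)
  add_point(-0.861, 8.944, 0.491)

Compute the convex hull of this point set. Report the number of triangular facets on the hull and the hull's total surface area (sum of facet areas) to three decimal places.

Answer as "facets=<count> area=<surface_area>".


10 of the 14 inputs are extreme points: [0, 2, 3, 4, 6, 7, 9, 11, 12, 13].

Facet areas (half cross-product norm):
  f1: (p12, p0, p3) → 76.3497
  f2: (p12, p4, p11) → 120.8669
  f3: (p6, p4, p11) → 69.8130
  f4: (p6, p0, p3) → 76.1161
  f5: (p7, p0, p11) → 7.3805
  f6: (p7, p12, p11) → 60.9272
  f7: (p7, p12, p0) → 39.6058
  f8: (p2, p6, p3) → 44.8230
  f9: (p2, p12, p3) → 33.5545
  f10: (p9, p0, p11) → 20.9810
  f11: (p9, p6, p11) → 11.2503
  f12: (p9, p6, p0) → 25.3468
  f13: (p13, p6, p4) → 71.6728
  f14: (p13, p2, p6) → 50.7597
  f15: (p13, p12, p4) → 59.5372
  f16: (p13, p2, p12) → 39.3883
Σ area = 808.373

Euler characteristic 10−24+16 = 2 ✓

facets=16 area=808.373


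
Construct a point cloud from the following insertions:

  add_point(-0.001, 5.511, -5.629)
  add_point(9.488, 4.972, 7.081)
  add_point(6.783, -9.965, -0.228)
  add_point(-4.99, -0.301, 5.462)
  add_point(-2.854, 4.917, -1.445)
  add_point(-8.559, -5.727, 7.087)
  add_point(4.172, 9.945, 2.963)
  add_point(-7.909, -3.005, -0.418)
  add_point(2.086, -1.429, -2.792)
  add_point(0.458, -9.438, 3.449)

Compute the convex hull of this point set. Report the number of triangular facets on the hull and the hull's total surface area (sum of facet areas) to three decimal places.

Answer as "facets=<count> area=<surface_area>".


Points on the hull: [0, 1, 2, 3, 4, 5, 6, 7, 9] (9 of 10).

Area of each hull facet:
  f1: (p0, p2, p1) → 121.7397
  f2: (p6, p0, p1) → 40.2980
  f3: (p9, p1, p5) → 90.1867
  f4: (p9, p2, p1) → 61.1580
  f5: (p3, p1, p5) → 34.3823
  f6: (p3, p6, p1) → 58.0828
  f7: (p7, p0, p2) → 99.6881
  f8: (p7, p9, p2) → 35.4471
  f9: (p7, p9, p5) → 40.0534
  f10: (p4, p3, p6) → 42.9014
  f11: (p4, p6, p0) → 24.6209
  f12: (p4, p7, p0) → 21.0633
  f13: (p4, p3, p5) → 18.2958
  f14: (p4, p7, p5) → 34.1814
Σ area = 722.099

Check V−E+F: 9 − 21 + 14 = 2.

facets=14 area=722.099


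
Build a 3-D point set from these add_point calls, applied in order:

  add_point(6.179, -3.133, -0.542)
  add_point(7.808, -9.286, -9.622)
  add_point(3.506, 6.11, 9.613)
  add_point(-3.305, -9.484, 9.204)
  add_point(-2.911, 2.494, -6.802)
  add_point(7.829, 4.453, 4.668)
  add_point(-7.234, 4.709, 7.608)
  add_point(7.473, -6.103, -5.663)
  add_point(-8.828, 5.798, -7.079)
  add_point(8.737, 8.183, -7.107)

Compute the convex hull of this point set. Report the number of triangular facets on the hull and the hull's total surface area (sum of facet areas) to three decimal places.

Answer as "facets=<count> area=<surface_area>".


facets=12 area=1155.473

8 of the 10 inputs are extreme points: [1, 2, 3, 5, 6, 7, 8, 9].

Triangle areas on the boundary:
  f1: (p1, p9, p8) → 153.9429
  f2: (p3, p1, p8) → 218.7035
  f3: (p2, p9, p8) → 148.5971
  f4: (p6, p3, p8) → 107.3664
  f5: (p6, p2, p8) → 78.4146
  f6: (p6, p2, p3) → 80.5793
  f7: (p5, p1, p9) → 107.9204
  f8: (p5, p2, p9) → 31.2476
  f9: (p5, p2, p3) → 57.6462
  f10: (p7, p3, p1) → 39.8804
  f11: (p7, p5, p1) → 5.5872
  f12: (p7, p5, p3) → 125.5876
Σ area = 1155.473

Euler: V−E+F = 8−18+12 = 2.


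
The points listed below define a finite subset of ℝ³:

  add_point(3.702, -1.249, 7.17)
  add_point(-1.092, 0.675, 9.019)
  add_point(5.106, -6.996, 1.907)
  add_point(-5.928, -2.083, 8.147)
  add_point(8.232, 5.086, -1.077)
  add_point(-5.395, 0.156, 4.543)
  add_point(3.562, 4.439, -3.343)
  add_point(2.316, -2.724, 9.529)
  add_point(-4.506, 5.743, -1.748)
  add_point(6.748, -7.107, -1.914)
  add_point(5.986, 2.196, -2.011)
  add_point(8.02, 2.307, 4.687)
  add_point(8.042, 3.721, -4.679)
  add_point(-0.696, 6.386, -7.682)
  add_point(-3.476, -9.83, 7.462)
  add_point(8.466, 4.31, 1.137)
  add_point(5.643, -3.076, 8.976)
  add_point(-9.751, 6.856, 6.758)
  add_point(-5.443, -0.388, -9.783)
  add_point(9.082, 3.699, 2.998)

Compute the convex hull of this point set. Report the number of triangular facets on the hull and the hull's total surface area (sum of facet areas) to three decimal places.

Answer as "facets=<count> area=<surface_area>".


facets=24 area=975.398

Points on the hull: [1, 2, 3, 4, 7, 9, 11, 12, 13, 14, 16, 17, 18, 19] (14 of 20).

Area of each hull facet:
  f1: (p18, p14, p17) → 150.9382
  f2: (p9, p18, p14) → 111.8476
  f3: (p16, p9, p19) → 52.4097
  f4: (p13, p18, p17) → 72.6046
  f5: (p11, p19, p17) → 20.9741
  f6: (p11, p16, p19) → 1.9896
  f7: (p7, p16, p14) → 13.8865
  f8: (p2, p9, p14) → 13.4417
  f9: (p2, p16, p14) → 41.3246
  f10: (p2, p16, p9) → 10.3710
  f11: (p12, p9, p19) → 42.4012
  f12: (p12, p9, p18) → 80.8729
  f13: (p12, p13, p18) → 38.2461
  f14: (p3, p14, p17) → 9.7548
  f15: (p3, p7, p14) → 31.9628
  f16: (p4, p12, p19) → 5.4484
  f17: (p4, p12, p13) → 18.0089
  f18: (p4, p19, p17) → 42.6225
  f19: (p4, p13, p17) → 95.0716
  f20: (p1, p3, p17) → 27.5596
  f21: (p1, p3, p7) → 13.1044
  f22: (p1, p7, p16) → 5.4602
  f23: (p1, p11, p17) → 47.1001
  f24: (p1, p11, p16) → 27.9966
Σ area = 975.398

Euler: V−E+F = 14−36+24 = 2.


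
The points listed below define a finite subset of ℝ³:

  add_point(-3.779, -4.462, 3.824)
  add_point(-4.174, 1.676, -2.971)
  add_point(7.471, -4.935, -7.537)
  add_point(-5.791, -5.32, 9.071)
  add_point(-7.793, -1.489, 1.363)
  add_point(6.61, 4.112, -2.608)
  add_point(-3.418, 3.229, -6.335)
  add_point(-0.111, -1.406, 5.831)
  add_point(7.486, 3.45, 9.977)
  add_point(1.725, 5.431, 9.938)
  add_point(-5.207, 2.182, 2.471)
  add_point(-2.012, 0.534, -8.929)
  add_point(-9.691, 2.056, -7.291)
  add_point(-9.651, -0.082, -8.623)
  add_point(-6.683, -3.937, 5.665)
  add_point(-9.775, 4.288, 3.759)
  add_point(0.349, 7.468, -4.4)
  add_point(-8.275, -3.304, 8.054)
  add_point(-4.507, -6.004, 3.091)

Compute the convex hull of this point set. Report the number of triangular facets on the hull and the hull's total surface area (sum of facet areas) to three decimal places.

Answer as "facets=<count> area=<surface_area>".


facets=20 area=967.696

Extreme-point indices: [2, 3, 5, 8, 9, 11, 12, 13, 15, 16, 17, 18] — 12 of 19 on the boundary.

Triangle areas on the boundary:
  f1: (p3, p2, p8) → 148.1100
  f2: (p3, p2, p18) → 30.1665
  f3: (p16, p2, p11) → 47.2929
  f4: (p13, p2, p18) → 107.7048
  f5: (p13, p2, p11) → 24.7561
  f6: (p9, p3, p8) → 38.4995
  f7: (p9, p16, p15) → 80.4994
  f8: (p9, p16, p8) → 43.8678
  f9: (p5, p2, p8) → 59.1623
  f10: (p5, p16, p8) → 43.7326
  f11: (p5, p16, p2) → 35.3987
  f12: (p17, p3, p18) → 10.3022
  f13: (p17, p13, p18) → 46.4970
  f14: (p17, p13, p15) → 57.2590
  f15: (p17, p9, p15) → 55.2727
  f16: (p17, p9, p3) → 22.0399
  f17: (p12, p16, p11) → 34.4389
  f18: (p12, p13, p11) → 9.6567
  f19: (p12, p16, p15) → 62.7117
  f20: (p12, p13, p15) → 10.3274
Σ area = 967.696

Euler: V−E+F = 12−30+20 = 2.


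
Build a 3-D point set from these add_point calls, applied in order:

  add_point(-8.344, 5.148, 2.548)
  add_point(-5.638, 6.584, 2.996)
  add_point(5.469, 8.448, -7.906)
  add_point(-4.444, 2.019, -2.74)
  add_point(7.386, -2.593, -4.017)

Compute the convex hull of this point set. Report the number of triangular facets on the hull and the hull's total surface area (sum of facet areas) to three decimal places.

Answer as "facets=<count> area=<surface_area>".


facets=6 area=276.087

Extreme-point indices: [0, 1, 2, 3, 4] — 5 of 5 on the boundary.

Per-facet area ½‖(b−a)×(c−a)‖:
  f1: (p1, p4, p0) → 25.2313
  f2: (p1, p2, p0) → 19.8715
  f3: (p1, p2, p4) → 90.5981
  f4: (p3, p4, p0) → 31.9885
  f5: (p3, p2, p0) → 40.9384
  f6: (p3, p2, p4) → 67.4593
Σ area = 276.087

Euler characteristic 5−9+6 = 2 ✓


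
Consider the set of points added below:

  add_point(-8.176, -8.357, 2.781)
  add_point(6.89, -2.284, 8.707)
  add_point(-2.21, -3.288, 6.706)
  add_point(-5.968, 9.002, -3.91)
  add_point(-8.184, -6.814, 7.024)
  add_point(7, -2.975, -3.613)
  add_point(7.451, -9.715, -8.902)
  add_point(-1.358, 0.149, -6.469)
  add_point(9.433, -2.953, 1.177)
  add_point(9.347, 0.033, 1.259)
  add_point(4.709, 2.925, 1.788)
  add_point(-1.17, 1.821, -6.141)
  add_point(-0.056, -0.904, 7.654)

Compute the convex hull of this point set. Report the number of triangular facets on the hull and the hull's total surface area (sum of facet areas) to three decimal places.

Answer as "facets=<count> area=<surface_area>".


facets=20 area=839.677

Extreme-point indices: [0, 1, 3, 4, 5, 6, 7, 8, 9, 10, 11, 12] — 12 of 13 on the boundary.

Area of each hull facet:
  f1: (p1, p6, p4) → 148.8345
  f2: (p1, p6, p8) → 31.3816
  f3: (p0, p3, p4) → 42.2839
  f4: (p0, p6, p4) → 35.7608
  f5: (p12, p3, p4) → 82.2209
  f6: (p12, p1, p4) → 26.4561
  f7: (p12, p1, p3) → 47.9566
  f8: (p9, p1, p8) → 11.8329
  f9: (p9, p5, p3) → 54.5869
  f10: (p9, p6, p8) → 15.1328
  f11: (p9, p5, p6) → 14.0980
  f12: (p7, p0, p3) → 72.9628
  f13: (p7, p0, p6) → 96.1211
  f14: (p10, p1, p3) → 37.8260
  f15: (p10, p9, p3) → 18.8674
  f16: (p10, p9, p1) → 22.0347
  f17: (p11, p7, p3) → 4.8400
  f18: (p11, p7, p6) → 8.4690
  f19: (p11, p5, p3) → 27.5023
  f20: (p11, p5, p6) → 40.5090
Σ area = 839.677

Euler characteristic 12−30+20 = 2 ✓


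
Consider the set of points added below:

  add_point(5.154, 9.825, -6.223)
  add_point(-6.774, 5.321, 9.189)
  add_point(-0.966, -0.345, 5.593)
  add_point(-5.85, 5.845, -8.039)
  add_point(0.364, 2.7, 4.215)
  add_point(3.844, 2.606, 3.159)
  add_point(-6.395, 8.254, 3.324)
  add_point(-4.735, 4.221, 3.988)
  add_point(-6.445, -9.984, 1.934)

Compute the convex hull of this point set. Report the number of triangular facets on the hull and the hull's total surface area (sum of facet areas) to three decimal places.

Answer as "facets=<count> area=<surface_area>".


7 of the 9 inputs are extreme points: [0, 1, 2, 3, 5, 6, 8].

Facet areas (half cross-product norm):
  f1: (p3, p8, p1) → 133.9305
  f2: (p3, p8, p0) → 107.8027
  f3: (p5, p0, p1) → 70.0125
  f4: (p5, p8, p0) → 85.2777
  f5: (p6, p0, p1) → 37.3206
  f6: (p6, p3, p1) → 23.7679
  f7: (p6, p3, p0) → 67.7758
  f8: (p2, p8, p1) → 48.5928
  f9: (p2, p5, p1) → 25.3782
  f10: (p2, p5, p8) → 27.5792
Σ area = 627.438

Check V−E+F: 7 − 15 + 10 = 2.

facets=10 area=627.438


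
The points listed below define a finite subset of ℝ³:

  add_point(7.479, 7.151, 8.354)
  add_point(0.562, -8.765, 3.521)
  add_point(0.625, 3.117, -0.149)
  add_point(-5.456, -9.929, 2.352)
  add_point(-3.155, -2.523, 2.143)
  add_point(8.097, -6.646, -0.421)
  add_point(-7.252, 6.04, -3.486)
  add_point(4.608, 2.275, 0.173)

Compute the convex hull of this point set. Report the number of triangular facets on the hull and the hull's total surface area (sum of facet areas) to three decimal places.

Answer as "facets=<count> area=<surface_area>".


facets=8 area=565.006

6 of the 8 inputs are extreme points: [0, 1, 3, 5, 6, 7].

Triangle areas on the boundary:
  f1: (p3, p5, p6) → 119.5116
  f2: (p0, p3, p6) → 157.0941
  f3: (p1, p3, p5) → 16.7635
  f4: (p1, p0, p5) → 71.5257
  f5: (p1, p0, p3) → 45.5692
  f6: (p7, p5, p6) → 50.4880
  f7: (p7, p0, p6) → 60.3394
  f8: (p7, p0, p5) → 43.7148
Σ area = 565.006

Euler: V−E+F = 6−12+8 = 2.
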